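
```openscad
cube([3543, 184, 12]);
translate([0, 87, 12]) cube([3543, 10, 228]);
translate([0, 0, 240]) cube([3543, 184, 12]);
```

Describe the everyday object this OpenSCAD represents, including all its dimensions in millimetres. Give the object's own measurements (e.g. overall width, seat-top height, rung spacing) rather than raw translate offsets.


An I-beam lying along x, 3543 mm long. Overall section height 252 mm. Two flanges 184 mm wide (y) and 12 mm thick, one on the floor and one at the top; a web 10 mm thick runs between them, centred on the flange width.


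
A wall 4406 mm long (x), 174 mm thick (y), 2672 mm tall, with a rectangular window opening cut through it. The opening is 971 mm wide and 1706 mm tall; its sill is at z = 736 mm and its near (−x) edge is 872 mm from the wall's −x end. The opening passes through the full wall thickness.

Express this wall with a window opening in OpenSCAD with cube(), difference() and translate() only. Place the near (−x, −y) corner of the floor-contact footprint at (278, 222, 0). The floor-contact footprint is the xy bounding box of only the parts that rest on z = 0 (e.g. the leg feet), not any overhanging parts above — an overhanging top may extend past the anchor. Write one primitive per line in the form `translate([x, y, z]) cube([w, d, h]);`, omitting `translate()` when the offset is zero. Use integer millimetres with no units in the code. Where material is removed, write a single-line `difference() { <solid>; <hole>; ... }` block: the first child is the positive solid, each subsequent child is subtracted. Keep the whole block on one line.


difference() { translate([278, 222, 0]) cube([4406, 174, 2672]); translate([1150, 222, 736]) cube([971, 174, 1706]); }


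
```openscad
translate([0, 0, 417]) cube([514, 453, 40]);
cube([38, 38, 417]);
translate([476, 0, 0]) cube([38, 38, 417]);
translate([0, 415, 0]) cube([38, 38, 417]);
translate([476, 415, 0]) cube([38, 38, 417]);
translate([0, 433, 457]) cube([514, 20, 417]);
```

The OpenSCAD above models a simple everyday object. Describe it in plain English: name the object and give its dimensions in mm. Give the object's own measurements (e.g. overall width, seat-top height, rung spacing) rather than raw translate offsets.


A chair. The seat is a 514×453×40 mm slab with its top at z = 457 mm, on four 38×38 mm corner legs (flush with the seat edges, standing on z = 0). A flat backrest 20 mm thick, 417 mm tall, spans the full seat width and rises from the seat top along its +y edge, rear face flush with the rear of the seat.


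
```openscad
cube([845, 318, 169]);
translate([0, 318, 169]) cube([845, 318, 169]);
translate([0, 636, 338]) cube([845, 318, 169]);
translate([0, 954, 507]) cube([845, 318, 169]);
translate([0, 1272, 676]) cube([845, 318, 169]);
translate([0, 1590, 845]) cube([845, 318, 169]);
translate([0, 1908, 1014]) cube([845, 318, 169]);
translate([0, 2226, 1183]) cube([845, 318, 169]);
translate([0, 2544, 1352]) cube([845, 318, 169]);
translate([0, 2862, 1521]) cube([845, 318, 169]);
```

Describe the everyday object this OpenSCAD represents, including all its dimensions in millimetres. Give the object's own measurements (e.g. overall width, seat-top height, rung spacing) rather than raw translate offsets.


A straight staircase of 10 solid steps. Each step is 845 mm wide (x), 318 mm deep (y, the going) and 169 mm tall (the rise). The first step rests on the floor; each subsequent step sits one going further in +y and one rise higher in +z, directly behind and above the previous step with no overlap.


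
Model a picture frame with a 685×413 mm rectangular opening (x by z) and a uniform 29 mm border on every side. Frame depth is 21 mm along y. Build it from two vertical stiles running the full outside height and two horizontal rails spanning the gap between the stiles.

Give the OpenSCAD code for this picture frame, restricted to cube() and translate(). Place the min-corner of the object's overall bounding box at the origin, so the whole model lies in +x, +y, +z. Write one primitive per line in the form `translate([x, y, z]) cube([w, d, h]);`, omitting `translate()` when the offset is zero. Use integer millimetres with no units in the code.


cube([29, 21, 471]);
translate([714, 0, 0]) cube([29, 21, 471]);
translate([29, 0, 0]) cube([685, 21, 29]);
translate([29, 0, 442]) cube([685, 21, 29]);


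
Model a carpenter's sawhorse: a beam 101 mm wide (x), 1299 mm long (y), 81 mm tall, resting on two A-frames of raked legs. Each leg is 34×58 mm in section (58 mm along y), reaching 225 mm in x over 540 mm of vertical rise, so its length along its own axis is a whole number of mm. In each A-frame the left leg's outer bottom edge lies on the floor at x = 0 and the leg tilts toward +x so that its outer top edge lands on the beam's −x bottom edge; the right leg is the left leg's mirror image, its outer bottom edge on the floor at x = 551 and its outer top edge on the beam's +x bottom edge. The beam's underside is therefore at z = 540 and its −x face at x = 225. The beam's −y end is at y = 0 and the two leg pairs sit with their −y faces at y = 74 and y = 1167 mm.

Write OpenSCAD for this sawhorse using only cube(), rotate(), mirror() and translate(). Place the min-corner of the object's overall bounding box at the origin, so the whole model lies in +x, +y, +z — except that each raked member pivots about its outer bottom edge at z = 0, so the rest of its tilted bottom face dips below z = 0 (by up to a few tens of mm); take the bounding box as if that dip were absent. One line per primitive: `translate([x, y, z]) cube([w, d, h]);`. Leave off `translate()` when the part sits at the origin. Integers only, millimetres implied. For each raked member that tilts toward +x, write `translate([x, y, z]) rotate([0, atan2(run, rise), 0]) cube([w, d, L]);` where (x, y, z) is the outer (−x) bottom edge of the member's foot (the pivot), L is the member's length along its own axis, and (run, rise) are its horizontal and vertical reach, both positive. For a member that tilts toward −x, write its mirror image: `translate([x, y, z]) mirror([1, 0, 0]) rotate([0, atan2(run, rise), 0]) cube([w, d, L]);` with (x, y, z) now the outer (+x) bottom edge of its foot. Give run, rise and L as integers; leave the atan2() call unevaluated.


translate([225, 0, 540]) cube([101, 1299, 81]);
translate([0, 74, 0]) rotate([0, atan2(225, 540), 0]) cube([34, 58, 585]);
translate([551, 74, 0]) mirror([1, 0, 0]) rotate([0, atan2(225, 540), 0]) cube([34, 58, 585]);
translate([0, 1167, 0]) rotate([0, atan2(225, 540), 0]) cube([34, 58, 585]);
translate([551, 1167, 0]) mirror([1, 0, 0]) rotate([0, atan2(225, 540), 0]) cube([34, 58, 585]);


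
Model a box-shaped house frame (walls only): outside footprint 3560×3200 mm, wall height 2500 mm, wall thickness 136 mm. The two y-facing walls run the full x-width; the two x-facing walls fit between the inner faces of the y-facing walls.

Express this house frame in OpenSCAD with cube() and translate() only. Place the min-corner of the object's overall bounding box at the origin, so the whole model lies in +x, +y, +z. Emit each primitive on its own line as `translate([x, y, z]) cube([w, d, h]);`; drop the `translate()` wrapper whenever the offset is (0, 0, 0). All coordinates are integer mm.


cube([3560, 136, 2500]);
translate([0, 3064, 0]) cube([3560, 136, 2500]);
translate([0, 136, 0]) cube([136, 2928, 2500]);
translate([3424, 136, 0]) cube([136, 2928, 2500]);


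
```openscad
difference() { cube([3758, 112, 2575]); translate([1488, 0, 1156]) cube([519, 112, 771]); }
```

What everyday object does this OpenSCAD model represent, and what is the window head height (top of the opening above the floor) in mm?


A wall with a window opening. The window head height is 1927 mm.

A wall with a rectangular opening subtracted — a window. Sill at z = 1156, opening 771 mm tall, so the head is at 1156 + 771 = 1927 mm.


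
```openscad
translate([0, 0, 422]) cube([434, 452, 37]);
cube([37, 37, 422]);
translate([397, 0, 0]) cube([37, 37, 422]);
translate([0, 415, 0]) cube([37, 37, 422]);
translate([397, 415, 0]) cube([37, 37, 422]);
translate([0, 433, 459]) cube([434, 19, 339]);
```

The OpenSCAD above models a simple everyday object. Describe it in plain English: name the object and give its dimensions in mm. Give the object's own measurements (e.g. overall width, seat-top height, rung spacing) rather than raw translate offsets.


A chair. The seat is a 434×452×37 mm slab with its top at z = 459 mm, on four 37×37 mm corner legs (flush with the seat edges, standing on z = 0). A flat backrest 19 mm thick, 339 mm tall, spans the full seat width and rises from the seat top along its +y edge, rear face flush with the rear of the seat.


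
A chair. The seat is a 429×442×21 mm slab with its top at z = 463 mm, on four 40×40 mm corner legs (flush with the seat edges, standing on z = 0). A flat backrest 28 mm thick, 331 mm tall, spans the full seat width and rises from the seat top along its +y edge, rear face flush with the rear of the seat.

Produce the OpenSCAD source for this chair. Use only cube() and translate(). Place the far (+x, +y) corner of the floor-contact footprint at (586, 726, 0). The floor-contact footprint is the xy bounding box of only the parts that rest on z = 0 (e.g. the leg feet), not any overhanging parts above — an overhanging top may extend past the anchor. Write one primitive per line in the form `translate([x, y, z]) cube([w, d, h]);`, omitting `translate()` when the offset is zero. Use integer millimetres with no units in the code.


translate([157, 284, 442]) cube([429, 442, 21]);
translate([157, 284, 0]) cube([40, 40, 442]);
translate([546, 284, 0]) cube([40, 40, 442]);
translate([157, 686, 0]) cube([40, 40, 442]);
translate([546, 686, 0]) cube([40, 40, 442]);
translate([157, 698, 463]) cube([429, 28, 331]);


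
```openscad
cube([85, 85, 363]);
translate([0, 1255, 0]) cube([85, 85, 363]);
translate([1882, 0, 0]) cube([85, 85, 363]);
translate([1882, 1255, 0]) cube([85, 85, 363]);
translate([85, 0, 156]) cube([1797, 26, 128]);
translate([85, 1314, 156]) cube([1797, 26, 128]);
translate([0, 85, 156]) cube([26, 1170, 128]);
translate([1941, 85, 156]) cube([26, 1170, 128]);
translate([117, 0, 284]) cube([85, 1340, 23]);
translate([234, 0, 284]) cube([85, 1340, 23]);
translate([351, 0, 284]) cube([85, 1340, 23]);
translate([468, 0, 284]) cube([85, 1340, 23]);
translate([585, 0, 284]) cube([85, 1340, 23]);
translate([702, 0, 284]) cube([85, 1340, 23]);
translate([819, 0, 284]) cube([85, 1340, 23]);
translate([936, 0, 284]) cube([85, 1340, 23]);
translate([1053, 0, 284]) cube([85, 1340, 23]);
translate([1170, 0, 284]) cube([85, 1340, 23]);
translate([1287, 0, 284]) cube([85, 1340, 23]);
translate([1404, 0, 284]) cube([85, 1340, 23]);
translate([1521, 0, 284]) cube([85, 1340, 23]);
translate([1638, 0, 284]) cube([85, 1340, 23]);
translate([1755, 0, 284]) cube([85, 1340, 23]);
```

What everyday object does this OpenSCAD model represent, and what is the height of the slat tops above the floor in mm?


A bed frame. The slat-top height is 307 mm.

Four posts, four rails, and a row of slats — a bed frame. Slats sit on the rails at z = 156 + 128 = 284; with slat thickness 23, the top is 307 mm.


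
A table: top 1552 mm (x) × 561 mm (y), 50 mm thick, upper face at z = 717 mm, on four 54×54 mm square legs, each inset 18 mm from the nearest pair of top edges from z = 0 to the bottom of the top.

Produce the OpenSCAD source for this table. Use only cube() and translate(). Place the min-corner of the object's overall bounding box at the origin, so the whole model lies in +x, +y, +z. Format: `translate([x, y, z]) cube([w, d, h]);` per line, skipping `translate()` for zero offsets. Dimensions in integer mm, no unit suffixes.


// leg_h = 717 - 50 = 667
translate([0, 0, 667]) cube([1552, 561, 50]);
translate([18, 18, 0]) cube([54, 54, 667]);
translate([1480, 18, 0]) cube([54, 54, 667]);
translate([18, 489, 0]) cube([54, 54, 667]);
translate([1480, 489, 0]) cube([54, 54, 667]);


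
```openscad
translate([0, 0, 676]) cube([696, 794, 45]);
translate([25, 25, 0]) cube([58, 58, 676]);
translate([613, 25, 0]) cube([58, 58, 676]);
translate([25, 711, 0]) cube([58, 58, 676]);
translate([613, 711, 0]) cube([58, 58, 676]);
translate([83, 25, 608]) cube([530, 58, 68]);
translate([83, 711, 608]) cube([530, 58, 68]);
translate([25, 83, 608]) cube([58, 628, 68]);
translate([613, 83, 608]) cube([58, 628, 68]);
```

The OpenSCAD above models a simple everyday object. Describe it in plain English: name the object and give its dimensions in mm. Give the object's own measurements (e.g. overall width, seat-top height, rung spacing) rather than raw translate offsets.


A table: top 696 mm (x) × 794 mm (y), 45 mm thick, upper face at z = 721 mm, on four 58×58 mm square legs, each inset 25 mm from the nearest pair of top edges from z = 0 to the bottom of the top. Four apron rails, 58 mm thick and 68 mm tall, run between adjacent legs with their top edges flush with the underside of the top and their outer faces flush with the legs' outer faces.


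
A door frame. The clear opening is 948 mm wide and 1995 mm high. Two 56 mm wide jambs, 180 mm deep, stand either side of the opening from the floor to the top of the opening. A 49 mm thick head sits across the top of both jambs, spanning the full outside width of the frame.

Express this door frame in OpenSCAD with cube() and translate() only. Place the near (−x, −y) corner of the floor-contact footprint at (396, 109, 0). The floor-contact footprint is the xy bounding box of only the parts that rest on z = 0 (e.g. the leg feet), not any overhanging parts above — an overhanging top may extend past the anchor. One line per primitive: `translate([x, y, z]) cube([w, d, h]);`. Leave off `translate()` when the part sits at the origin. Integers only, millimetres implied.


translate([396, 109, 0]) cube([56, 180, 1995]);
translate([1400, 109, 0]) cube([56, 180, 1995]);
translate([396, 109, 1995]) cube([1060, 180, 49]);


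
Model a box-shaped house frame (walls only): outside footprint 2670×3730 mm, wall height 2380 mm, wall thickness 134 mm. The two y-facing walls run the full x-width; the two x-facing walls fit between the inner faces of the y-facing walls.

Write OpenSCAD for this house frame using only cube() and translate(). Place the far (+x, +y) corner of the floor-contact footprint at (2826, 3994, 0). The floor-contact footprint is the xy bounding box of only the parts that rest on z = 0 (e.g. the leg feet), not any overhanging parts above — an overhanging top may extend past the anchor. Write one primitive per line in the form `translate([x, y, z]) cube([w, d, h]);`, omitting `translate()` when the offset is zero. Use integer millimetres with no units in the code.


translate([156, 264, 0]) cube([2670, 134, 2380]);
translate([156, 3860, 0]) cube([2670, 134, 2380]);
translate([156, 398, 0]) cube([134, 3462, 2380]);
translate([2692, 398, 0]) cube([134, 3462, 2380]);


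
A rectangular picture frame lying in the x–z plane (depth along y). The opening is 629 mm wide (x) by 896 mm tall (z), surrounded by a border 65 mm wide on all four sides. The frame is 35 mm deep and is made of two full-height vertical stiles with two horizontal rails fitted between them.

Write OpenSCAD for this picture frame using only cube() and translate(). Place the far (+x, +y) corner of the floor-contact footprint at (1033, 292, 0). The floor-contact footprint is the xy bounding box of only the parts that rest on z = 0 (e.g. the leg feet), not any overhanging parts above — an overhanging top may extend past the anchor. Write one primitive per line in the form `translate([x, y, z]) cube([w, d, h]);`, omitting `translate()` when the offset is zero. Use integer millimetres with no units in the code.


translate([274, 257, 0]) cube([65, 35, 1026]);
translate([968, 257, 0]) cube([65, 35, 1026]);
translate([339, 257, 0]) cube([629, 35, 65]);
translate([339, 257, 961]) cube([629, 35, 65]);


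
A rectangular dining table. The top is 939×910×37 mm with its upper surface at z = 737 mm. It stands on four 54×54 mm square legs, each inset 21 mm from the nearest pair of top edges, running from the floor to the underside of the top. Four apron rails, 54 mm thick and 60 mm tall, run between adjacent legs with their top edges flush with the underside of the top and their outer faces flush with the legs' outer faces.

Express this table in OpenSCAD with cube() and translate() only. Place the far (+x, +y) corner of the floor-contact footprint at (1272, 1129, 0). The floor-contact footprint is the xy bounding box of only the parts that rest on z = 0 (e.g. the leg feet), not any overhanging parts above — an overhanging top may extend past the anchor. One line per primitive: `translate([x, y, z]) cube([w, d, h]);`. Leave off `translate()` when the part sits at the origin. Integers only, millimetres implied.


translate([354, 240, 700]) cube([939, 910, 37]);
translate([375, 261, 0]) cube([54, 54, 700]);
translate([1218, 261, 0]) cube([54, 54, 700]);
translate([375, 1075, 0]) cube([54, 54, 700]);
translate([1218, 1075, 0]) cube([54, 54, 700]);
translate([429, 261, 640]) cube([789, 54, 60]);
translate([429, 1075, 640]) cube([789, 54, 60]);
translate([375, 315, 640]) cube([54, 760, 60]);
translate([1218, 315, 640]) cube([54, 760, 60]);


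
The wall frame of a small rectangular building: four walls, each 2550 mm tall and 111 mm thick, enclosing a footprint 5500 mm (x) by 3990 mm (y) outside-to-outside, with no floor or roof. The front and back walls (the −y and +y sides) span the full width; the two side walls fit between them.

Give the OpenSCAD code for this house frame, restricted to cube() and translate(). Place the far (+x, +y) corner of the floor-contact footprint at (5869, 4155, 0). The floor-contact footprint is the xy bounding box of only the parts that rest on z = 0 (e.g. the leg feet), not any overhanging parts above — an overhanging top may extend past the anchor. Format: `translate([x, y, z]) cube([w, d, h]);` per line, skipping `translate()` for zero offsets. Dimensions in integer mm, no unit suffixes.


translate([369, 165, 0]) cube([5500, 111, 2550]);
translate([369, 4044, 0]) cube([5500, 111, 2550]);
translate([369, 276, 0]) cube([111, 3768, 2550]);
translate([5758, 276, 0]) cube([111, 3768, 2550]);


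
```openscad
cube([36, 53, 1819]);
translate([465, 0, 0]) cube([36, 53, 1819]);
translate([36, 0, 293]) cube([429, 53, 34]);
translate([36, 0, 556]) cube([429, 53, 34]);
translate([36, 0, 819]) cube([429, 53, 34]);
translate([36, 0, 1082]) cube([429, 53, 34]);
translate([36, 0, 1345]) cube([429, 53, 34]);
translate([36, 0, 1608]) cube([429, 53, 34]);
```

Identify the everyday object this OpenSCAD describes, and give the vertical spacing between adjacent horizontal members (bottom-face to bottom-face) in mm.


A ladder. The rung spacing is 263 mm.

Two tall 36×53 posts with 6 short bars between them — a ladder. Adjacent rungs sit at z = 293 and z = 556, so the spacing is 556 − 293 = 263 mm.


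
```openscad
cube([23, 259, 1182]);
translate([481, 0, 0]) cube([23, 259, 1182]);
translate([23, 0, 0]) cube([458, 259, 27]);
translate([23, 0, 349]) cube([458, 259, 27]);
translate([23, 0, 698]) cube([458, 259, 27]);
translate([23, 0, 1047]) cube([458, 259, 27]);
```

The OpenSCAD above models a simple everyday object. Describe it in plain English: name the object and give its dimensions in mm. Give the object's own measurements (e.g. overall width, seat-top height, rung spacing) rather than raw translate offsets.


An open bookshelf. Two side panels, each 23 mm thick, 259 mm deep and 1182 mm tall, stand 504 mm apart (outside-to-outside). Between them sit 4 shelves, each 27 mm thick and 259 mm deep, spanning the full gap between the sides. The bottom shelf rests on the floor (its underside at z = 0) and the clear gap between one shelf's top and the next shelf's underside is 322 mm.


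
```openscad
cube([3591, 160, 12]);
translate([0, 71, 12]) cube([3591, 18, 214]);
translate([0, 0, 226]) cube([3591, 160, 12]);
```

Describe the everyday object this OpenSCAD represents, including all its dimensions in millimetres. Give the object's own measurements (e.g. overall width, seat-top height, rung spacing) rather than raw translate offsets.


An I-beam lying along x, 3591 mm long. Overall section height 238 mm. Two flanges 160 mm wide (y) and 12 mm thick, one on the floor and one at the top; a web 18 mm thick runs between them, centred on the flange width.


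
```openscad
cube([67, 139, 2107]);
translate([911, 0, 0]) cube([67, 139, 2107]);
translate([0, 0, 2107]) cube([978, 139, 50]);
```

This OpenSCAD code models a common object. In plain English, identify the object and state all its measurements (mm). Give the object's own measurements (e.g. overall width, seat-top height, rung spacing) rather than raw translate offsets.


A door frame. The clear opening is 844 mm wide and 2107 mm high. Two 67 mm wide jambs, 139 mm deep, stand either side of the opening from the floor to the top of the opening. A 50 mm thick head sits across the top of both jambs, spanning the full outside width of the frame.


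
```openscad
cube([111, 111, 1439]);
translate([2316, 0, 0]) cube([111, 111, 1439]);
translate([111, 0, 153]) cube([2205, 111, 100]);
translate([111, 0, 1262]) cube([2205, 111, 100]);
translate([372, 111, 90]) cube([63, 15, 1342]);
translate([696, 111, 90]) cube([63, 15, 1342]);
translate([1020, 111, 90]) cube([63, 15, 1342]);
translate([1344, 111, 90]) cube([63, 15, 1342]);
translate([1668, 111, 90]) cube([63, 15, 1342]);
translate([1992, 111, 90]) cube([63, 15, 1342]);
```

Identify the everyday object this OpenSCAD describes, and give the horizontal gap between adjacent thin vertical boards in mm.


A fence section. The picket gap is 261 mm.

Two posts, two rails, 6 pickets — a fence section. Span 2205 mm holds 6 pickets of 63 mm with 7 equal gaps: ⌊(2205 − 6·63) / 7⌋ = 261 mm.


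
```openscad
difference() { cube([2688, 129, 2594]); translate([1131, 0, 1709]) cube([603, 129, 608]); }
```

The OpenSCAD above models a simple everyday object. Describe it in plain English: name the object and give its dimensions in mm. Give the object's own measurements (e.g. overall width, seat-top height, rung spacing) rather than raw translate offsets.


A wall 2688 mm long (x), 129 mm thick (y), 2594 mm tall, with a rectangular window opening cut through it. The opening is 603 mm wide and 608 mm tall; its sill is at z = 1709 mm and its near (−x) edge is 1131 mm from the wall's −x end. The opening passes through the full wall thickness.


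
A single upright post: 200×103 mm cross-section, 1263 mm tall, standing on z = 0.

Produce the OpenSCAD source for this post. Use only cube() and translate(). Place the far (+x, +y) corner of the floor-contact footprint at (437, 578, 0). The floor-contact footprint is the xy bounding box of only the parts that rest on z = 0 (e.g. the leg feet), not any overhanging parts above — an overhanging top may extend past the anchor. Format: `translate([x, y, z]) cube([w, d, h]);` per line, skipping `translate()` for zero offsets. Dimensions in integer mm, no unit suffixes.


translate([237, 475, 0]) cube([200, 103, 1263]);


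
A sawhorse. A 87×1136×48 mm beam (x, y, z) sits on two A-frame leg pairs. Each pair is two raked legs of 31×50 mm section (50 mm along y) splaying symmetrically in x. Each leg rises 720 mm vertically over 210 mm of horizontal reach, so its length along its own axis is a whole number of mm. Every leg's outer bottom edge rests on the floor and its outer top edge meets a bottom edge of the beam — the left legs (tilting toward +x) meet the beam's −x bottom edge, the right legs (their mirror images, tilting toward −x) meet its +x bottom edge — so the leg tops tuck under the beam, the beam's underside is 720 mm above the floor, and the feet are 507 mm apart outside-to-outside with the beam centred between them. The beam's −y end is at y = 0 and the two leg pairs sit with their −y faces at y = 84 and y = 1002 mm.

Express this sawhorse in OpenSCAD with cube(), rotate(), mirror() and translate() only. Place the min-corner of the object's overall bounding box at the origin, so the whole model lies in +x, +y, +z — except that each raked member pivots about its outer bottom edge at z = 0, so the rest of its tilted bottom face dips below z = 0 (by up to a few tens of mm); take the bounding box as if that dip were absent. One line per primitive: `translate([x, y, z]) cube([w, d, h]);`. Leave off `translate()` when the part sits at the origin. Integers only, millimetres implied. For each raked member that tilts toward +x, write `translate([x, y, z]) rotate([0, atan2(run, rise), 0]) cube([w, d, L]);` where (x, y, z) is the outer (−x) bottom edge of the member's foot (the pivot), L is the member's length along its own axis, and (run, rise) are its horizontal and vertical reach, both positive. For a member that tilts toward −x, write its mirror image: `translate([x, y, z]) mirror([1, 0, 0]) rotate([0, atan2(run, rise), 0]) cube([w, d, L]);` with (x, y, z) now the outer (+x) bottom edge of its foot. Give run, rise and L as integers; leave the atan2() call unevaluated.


translate([210, 0, 720]) cube([87, 1136, 48]);
translate([0, 84, 0]) rotate([0, atan2(210, 720), 0]) cube([31, 50, 750]);
translate([507, 84, 0]) mirror([1, 0, 0]) rotate([0, atan2(210, 720), 0]) cube([31, 50, 750]);
translate([0, 1002, 0]) rotate([0, atan2(210, 720), 0]) cube([31, 50, 750]);
translate([507, 1002, 0]) mirror([1, 0, 0]) rotate([0, atan2(210, 720), 0]) cube([31, 50, 750]);


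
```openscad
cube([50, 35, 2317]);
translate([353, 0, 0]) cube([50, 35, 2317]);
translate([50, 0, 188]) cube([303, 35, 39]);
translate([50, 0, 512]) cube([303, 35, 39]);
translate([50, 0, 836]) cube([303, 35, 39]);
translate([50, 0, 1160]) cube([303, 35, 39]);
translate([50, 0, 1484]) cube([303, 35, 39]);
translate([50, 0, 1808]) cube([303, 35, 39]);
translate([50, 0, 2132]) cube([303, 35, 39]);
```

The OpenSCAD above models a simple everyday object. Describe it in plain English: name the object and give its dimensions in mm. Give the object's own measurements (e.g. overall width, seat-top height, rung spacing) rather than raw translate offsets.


A straight ladder. Two 50×35 mm vertical rails, 2317 mm tall, stand 403 mm apart (outside-to-outside) with their front faces coplanar on the −y side. 7 rungs, each 35 mm deep and 39 mm tall, span between the inner faces of the rails, front faces flush with the rails. The lowest rung's underside is at z = 188 mm and rungs are spaced 324 mm apart (underside to underside).


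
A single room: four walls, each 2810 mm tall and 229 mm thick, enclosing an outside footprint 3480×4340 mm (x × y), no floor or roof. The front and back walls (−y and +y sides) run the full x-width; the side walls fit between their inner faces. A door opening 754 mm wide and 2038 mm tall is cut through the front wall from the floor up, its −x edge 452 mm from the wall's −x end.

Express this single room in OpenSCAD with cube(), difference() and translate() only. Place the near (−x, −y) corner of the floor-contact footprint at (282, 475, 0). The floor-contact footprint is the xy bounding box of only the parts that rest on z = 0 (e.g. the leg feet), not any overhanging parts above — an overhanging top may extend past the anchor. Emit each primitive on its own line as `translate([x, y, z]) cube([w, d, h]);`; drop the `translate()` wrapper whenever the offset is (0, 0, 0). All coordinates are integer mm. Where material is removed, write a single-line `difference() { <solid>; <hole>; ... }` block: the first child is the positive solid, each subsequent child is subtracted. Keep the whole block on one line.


difference() { translate([282, 475, 0]) cube([3480, 229, 2810]); translate([734, 475, 0]) cube([754, 229, 2038]); }
translate([282, 4586, 0]) cube([3480, 229, 2810]);
translate([282, 704, 0]) cube([229, 3882, 2810]);
translate([3533, 704, 0]) cube([229, 3882, 2810]);


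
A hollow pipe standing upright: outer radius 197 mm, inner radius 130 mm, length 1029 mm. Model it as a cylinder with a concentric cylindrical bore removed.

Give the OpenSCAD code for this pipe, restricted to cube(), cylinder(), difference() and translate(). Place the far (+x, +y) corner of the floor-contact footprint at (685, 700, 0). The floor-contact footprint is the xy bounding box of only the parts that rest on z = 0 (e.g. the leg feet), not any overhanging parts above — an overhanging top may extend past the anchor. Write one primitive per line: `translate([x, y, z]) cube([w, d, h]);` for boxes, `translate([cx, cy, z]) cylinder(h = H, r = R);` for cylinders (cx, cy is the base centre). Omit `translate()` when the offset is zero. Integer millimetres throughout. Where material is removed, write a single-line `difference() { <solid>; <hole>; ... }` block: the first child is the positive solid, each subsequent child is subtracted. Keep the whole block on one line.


difference() { translate([488, 503, 0]) cylinder(h = 1029, r = 197); translate([488, 503, 0]) cylinder(h = 1029, r = 130); }


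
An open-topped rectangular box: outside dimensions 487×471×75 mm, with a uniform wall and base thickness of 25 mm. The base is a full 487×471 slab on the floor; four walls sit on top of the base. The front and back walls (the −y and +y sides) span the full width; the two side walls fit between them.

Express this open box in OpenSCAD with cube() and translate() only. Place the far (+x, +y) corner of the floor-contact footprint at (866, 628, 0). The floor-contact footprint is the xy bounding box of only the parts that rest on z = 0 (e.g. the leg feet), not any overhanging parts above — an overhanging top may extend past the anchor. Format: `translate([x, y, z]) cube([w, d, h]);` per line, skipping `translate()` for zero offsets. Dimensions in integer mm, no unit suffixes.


translate([379, 157, 0]) cube([487, 471, 25]);
translate([379, 157, 25]) cube([487, 25, 50]);
translate([379, 603, 25]) cube([487, 25, 50]);
translate([379, 182, 25]) cube([25, 421, 50]);
translate([841, 182, 25]) cube([25, 421, 50]);


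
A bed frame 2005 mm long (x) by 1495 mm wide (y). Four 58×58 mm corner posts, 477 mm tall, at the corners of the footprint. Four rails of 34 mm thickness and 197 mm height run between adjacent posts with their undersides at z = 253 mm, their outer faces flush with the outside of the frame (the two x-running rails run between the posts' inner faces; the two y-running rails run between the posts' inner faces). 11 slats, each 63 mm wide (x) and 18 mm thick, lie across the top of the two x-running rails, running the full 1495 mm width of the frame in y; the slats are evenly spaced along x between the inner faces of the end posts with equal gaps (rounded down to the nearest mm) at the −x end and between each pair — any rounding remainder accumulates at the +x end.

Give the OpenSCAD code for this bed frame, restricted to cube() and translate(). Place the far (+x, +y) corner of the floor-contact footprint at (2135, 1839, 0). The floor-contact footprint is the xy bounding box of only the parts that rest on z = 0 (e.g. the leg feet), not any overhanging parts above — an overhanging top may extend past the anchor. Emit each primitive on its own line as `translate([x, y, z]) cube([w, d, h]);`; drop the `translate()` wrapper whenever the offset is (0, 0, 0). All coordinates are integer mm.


translate([130, 344, 0]) cube([58, 58, 477]);
translate([130, 1781, 0]) cube([58, 58, 477]);
translate([2077, 344, 0]) cube([58, 58, 477]);
translate([2077, 1781, 0]) cube([58, 58, 477]);
translate([188, 344, 253]) cube([1889, 34, 197]);
translate([188, 1805, 253]) cube([1889, 34, 197]);
translate([130, 402, 253]) cube([34, 1379, 197]);
translate([2101, 402, 253]) cube([34, 1379, 197]);
translate([287, 344, 450]) cube([63, 1495, 18]);
translate([449, 344, 450]) cube([63, 1495, 18]);
translate([611, 344, 450]) cube([63, 1495, 18]);
translate([773, 344, 450]) cube([63, 1495, 18]);
translate([935, 344, 450]) cube([63, 1495, 18]);
translate([1097, 344, 450]) cube([63, 1495, 18]);
translate([1259, 344, 450]) cube([63, 1495, 18]);
translate([1421, 344, 450]) cube([63, 1495, 18]);
translate([1583, 344, 450]) cube([63, 1495, 18]);
translate([1745, 344, 450]) cube([63, 1495, 18]);
translate([1907, 344, 450]) cube([63, 1495, 18]);


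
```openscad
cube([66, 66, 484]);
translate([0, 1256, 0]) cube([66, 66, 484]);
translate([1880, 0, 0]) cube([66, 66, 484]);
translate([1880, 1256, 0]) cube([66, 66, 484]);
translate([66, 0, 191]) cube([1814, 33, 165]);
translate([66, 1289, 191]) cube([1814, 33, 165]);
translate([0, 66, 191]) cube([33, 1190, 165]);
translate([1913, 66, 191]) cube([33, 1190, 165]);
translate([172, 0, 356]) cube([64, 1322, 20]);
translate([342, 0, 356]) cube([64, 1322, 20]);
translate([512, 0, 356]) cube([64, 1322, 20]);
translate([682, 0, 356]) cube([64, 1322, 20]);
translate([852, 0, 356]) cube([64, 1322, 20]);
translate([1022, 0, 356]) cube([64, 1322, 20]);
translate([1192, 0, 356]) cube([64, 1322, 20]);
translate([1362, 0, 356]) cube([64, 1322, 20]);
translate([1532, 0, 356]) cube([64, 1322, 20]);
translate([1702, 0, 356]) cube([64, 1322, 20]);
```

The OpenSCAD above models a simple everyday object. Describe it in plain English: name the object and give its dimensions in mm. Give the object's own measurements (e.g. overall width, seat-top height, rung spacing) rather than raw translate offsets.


A bed frame 1946 mm long (x) by 1322 mm wide (y). Four 66×66 mm corner posts, 484 mm tall, at the corners of the footprint. Four rails of 33 mm thickness and 165 mm height run between adjacent posts with their undersides at z = 191 mm, their outer faces flush with the outside of the frame (the two x-running rails run between the posts' inner faces; the two y-running rails run between the posts' inner faces). 10 slats, each 64 mm wide (x) and 20 mm thick, lie across the top of the two x-running rails, running the full 1322 mm width of the frame in y; along x they sit between the end posts with a 106 mm gap after the −x posts and between neighbouring slats, leaving 114 mm before the +x posts.


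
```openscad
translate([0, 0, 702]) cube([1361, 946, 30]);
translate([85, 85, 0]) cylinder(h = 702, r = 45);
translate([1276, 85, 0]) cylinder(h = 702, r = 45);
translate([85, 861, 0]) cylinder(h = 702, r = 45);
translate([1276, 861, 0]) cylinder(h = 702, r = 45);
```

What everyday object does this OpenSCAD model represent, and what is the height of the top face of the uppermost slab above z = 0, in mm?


A table. The table height is 732 mm.

A 1361×946×30 slab sits at z = 702 on four Ø90 mm round legs — a table. The top surface is at 702 + 30 = 732 mm.


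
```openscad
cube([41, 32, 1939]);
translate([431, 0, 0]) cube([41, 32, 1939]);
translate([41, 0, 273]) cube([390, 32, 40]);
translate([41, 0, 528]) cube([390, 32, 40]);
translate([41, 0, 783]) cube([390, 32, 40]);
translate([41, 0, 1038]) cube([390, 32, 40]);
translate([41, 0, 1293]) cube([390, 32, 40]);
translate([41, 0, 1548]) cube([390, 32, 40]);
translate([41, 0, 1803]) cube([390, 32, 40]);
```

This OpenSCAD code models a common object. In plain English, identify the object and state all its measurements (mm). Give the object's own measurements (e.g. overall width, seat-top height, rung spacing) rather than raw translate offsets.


A straight ladder. Two 41×32 mm vertical rails, 1939 mm tall, stand 472 mm apart (outside-to-outside) with their front faces coplanar on the −y side. 7 rungs, each 32 mm deep and 40 mm tall, span between the inner faces of the rails, front faces flush with the rails. The lowest rung's underside is at z = 273 mm and rungs are spaced 255 mm apart (underside to underside).


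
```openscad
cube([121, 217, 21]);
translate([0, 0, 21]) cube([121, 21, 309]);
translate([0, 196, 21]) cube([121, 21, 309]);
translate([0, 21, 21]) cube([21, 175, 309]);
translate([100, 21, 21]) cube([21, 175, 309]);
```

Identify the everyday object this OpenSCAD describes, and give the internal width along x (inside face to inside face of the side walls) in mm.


An open box. The internal width is 79 mm.

A 121×217 base slab with four walls standing on it — an open box. The base is 121 mm wide and the walls are 21 mm thick, so the internal width is 121 − 2 × 21 = 79 mm.


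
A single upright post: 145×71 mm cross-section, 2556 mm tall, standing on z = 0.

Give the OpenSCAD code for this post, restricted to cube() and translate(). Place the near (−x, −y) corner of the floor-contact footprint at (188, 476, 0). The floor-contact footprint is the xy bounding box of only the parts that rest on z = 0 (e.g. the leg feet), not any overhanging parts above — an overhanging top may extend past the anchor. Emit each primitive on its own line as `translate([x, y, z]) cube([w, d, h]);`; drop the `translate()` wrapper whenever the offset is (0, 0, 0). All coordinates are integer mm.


translate([188, 476, 0]) cube([145, 71, 2556]);


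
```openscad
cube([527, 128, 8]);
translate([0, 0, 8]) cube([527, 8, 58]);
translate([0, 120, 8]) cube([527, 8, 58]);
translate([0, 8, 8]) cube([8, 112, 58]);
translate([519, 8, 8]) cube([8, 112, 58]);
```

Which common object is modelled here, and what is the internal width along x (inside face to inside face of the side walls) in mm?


An open box. The internal width is 511 mm.

A 527×128 base slab with four walls standing on it — an open box. The base is 527 mm wide and the walls are 8 mm thick, so the internal width is 527 − 2 × 8 = 511 mm.


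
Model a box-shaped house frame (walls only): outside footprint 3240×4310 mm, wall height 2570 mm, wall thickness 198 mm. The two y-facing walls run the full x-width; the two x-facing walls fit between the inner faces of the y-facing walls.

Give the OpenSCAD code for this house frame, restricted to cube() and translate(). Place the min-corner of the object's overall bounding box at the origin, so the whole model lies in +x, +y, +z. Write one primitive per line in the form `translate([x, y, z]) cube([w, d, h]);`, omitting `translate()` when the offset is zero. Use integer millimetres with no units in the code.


cube([3240, 198, 2570]);
translate([0, 4112, 0]) cube([3240, 198, 2570]);
translate([0, 198, 0]) cube([198, 3914, 2570]);
translate([3042, 198, 0]) cube([198, 3914, 2570]);


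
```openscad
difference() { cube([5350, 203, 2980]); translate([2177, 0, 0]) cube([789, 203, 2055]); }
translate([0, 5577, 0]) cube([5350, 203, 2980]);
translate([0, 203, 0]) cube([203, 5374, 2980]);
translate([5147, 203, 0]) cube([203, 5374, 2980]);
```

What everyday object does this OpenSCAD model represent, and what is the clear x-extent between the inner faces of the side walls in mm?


A single room. The interior width is 4944 mm.

Four walls enclosing a rectangle with a door in the front wall — a room. Outside width 5350 minus two 203 mm walls gives 4944 mm.


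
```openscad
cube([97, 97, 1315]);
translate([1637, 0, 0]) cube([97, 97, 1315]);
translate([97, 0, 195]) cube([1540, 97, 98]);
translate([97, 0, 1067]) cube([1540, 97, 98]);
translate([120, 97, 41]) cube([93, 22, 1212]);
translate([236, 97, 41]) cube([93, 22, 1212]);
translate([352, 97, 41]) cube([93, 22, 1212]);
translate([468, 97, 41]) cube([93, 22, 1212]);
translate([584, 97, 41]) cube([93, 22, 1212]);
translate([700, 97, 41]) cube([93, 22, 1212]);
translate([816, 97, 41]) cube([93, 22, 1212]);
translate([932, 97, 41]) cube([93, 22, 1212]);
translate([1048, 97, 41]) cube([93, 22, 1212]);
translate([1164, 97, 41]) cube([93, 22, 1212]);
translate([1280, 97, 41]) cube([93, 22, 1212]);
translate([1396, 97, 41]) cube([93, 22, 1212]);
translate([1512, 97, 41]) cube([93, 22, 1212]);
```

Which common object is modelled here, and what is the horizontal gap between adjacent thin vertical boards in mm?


A fence section. The picket gap is 23 mm.

Two posts, two rails, 13 pickets — a fence section. Span 1540 mm holds 13 pickets of 93 mm with 14 equal gaps: ⌊(1540 − 13·93) / 14⌋ = 23 mm.


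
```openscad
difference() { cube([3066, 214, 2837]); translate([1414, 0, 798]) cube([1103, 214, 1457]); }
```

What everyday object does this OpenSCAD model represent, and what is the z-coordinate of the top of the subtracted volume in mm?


A wall with a window opening. The window head height is 2255 mm.

A wall with a rectangular opening subtracted — a window. Sill at z = 798, opening 1457 mm tall, so the head is at 798 + 1457 = 2255 mm.
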